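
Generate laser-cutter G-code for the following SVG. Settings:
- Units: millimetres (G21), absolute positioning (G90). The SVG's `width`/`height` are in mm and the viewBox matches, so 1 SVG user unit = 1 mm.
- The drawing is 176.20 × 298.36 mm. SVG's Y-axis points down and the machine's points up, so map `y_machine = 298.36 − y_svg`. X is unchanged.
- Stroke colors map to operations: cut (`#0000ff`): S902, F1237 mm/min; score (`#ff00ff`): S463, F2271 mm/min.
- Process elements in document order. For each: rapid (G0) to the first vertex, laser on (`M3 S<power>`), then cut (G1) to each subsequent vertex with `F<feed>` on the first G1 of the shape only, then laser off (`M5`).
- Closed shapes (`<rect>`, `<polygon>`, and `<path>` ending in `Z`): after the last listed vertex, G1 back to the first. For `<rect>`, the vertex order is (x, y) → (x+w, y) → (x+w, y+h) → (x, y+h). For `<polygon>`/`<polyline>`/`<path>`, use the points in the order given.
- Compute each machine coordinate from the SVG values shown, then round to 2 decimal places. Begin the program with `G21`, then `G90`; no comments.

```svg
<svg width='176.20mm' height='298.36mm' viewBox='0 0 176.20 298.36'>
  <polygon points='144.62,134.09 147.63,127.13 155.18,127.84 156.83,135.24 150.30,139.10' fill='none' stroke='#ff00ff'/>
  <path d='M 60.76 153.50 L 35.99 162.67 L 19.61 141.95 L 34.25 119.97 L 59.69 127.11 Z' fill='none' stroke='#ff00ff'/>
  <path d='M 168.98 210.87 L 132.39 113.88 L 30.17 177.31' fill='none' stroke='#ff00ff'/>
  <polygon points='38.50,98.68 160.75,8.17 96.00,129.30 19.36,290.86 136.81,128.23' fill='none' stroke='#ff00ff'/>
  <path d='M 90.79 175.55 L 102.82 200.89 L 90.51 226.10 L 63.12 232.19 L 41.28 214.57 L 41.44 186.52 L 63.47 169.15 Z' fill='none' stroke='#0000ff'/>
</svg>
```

G21
G90
G0 X144.62 Y164.27
M3 S463
G1 X147.63 Y171.23 F2271
G1 X155.18 Y170.52
G1 X156.83 Y163.12
G1 X150.30 Y159.26
G1 X144.62 Y164.27
M5
G0 X60.76 Y144.86
M3 S463
G1 X35.99 Y135.69 F2271
G1 X19.61 Y156.41
G1 X34.25 Y178.39
G1 X59.69 Y171.25
G1 X60.76 Y144.86
M5
G0 X168.98 Y87.49
M3 S463
G1 X132.39 Y184.48 F2271
G1 X30.17 Y121.05
M5
G0 X38.50 Y199.68
M3 S463
G1 X160.75 Y290.19 F2271
G1 X96.00 Y169.06
G1 X19.36 Y7.50
G1 X136.81 Y170.13
G1 X38.50 Y199.68
M5
G0 X90.79 Y122.81
M3 S902
G1 X102.82 Y97.47 F1237
G1 X90.51 Y72.26
G1 X63.12 Y66.17
G1 X41.28 Y83.79
G1 X41.44 Y111.84
G1 X63.47 Y129.21
G1 X90.79 Y122.81
M5

Since the viewBox matches the mm dimensions, user units are millimetres directly. The only transform is the Y-flip y_m = 298.36 − y_svg.

Shape 1 is a regular polygon drawn with `<polygon>`. Its stroke #ff00ff means score at S463, F2271. After flipping Y the toolpath is (144.62,164.27) → (147.63,171.23) → (155.18,170.52) → (156.83,163.12) → (150.30,159.26) → (144.62,164.27), returning to the start.

Shape 2 is a regular polygon drawn with `<path>`. Its stroke #ff00ff means score at S463, F2271. After flipping Y the toolpath is (60.76,144.86) → (35.99,135.69) → (19.61,156.41) → (34.25,178.39) → (59.69,171.25) → (60.76,144.86), returning to the start.

Shape 3 is a open polyline drawn with `<path>`. Its stroke #ff00ff means score at S463, F2271. After flipping Y the toolpath is (168.98,87.49) → (132.39,184.48) → (30.17,121.05).

Shape 4 is a closed polygon drawn with `<polygon>`. Its stroke #ff00ff means score at S463, F2271. After flipping Y the toolpath is (38.50,199.68) → (160.75,290.19) → (96.00,169.06) → (19.36,7.50) → (136.81,170.13) → (38.50,199.68), returning to the start.

Shape 5 is a regular polygon drawn with `<path>`. Its stroke #0000ff means cut at S902, F1237. After flipping Y the toolpath is (90.79,122.81) → (102.82,97.47) → (90.51,72.26) → (63.12,66.17) → (41.28,83.79) → (41.44,111.84) → (63.47,129.21) → (90.79,122.81), returning to the start.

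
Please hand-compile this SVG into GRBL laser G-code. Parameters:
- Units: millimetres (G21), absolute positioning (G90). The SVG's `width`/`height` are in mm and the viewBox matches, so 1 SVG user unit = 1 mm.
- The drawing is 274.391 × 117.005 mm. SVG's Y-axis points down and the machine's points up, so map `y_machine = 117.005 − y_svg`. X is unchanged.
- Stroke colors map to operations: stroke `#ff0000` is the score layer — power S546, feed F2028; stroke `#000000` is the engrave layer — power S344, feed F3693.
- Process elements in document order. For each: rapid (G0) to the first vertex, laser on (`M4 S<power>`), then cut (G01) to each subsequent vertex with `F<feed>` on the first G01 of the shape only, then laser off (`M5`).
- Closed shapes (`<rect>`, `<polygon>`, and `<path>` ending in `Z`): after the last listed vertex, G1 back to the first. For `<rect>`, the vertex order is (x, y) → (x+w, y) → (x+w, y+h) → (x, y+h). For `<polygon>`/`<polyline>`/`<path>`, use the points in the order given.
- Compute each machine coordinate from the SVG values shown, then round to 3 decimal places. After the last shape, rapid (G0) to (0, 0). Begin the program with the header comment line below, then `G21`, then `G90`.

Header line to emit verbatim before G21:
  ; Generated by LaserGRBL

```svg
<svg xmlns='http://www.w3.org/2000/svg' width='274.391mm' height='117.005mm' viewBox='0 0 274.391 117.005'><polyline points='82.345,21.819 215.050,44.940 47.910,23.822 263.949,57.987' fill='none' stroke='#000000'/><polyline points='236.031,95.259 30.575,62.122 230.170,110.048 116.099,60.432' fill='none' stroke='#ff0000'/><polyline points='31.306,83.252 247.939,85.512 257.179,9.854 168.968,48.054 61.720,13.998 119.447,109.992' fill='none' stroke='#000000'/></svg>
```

Since the viewBox matches the mm dimensions, user units are millimetres directly. The only transform is the Y-flip y_m = 117.005 − y_svg.

Shape 1 is a open polyline drawn with `<polyline>`. Its stroke #000000 means engrave at S344, F3693. After flipping Y the toolpath is (82.345,95.186) → (215.050,72.065) → (47.910,93.183) → (263.949,59.018).

Shape 2 is a open polyline drawn with `<polyline>`. Its stroke #ff0000 means score at S546, F2028. After flipping Y the toolpath is (236.031,21.746) → (30.575,54.883) → (230.170,6.957) → (116.099,56.573).

Shape 3 is a open polyline drawn with `<polyline>`. Its stroke #000000 means engrave at S344, F3693. After flipping Y the toolpath is (31.306,33.753) → (247.939,31.493) → (257.179,107.151) → (168.968,68.951) → (61.720,103.007) → (119.447,7.013).

; Generated by LaserGRBL
G21
G90
G0 X82.345 Y95.186
M4 S344
G01 X215.050 Y72.065 F3693
G01 X47.910 Y93.183
G01 X263.949 Y59.018
M5
G0 X236.031 Y21.746
M4 S546
G01 X30.575 Y54.883 F2028
G01 X230.170 Y6.957
G01 X116.099 Y56.573
M5
G0 X31.306 Y33.753
M4 S344
G01 X247.939 Y31.493 F3693
G01 X257.179 Y107.151
G01 X168.968 Y68.951
G01 X61.720 Y103.007
G01 X119.447 Y7.013
M5
G0 X0.000 Y0.000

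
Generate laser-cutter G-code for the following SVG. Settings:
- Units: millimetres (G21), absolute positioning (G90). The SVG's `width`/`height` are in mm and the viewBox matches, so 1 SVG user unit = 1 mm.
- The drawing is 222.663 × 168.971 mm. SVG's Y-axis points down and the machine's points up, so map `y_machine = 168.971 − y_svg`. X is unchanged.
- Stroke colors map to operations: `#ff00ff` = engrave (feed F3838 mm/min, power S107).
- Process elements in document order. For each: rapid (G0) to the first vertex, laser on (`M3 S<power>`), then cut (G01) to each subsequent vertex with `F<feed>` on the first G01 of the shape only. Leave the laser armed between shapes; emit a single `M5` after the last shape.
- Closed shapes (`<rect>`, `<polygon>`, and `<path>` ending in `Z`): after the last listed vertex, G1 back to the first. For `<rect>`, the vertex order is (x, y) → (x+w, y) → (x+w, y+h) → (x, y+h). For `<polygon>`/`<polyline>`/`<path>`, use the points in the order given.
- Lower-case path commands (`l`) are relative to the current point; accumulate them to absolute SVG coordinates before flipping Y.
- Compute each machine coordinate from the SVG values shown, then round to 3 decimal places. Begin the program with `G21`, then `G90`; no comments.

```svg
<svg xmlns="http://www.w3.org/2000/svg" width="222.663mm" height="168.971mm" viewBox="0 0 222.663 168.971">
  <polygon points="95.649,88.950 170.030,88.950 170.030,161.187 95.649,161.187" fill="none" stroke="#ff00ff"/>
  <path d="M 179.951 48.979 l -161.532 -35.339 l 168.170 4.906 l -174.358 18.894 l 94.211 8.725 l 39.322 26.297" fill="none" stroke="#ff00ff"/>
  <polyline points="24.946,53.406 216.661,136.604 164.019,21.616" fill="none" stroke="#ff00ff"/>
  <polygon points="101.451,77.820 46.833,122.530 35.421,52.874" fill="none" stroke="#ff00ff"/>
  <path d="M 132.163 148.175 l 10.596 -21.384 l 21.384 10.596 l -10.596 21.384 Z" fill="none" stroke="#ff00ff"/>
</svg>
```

G21
G90
G0 X95.649 Y80.021
M3 S107
G01 X170.030 Y80.021 F3838
G01 X170.030 Y7.784
G01 X95.649 Y7.784
G01 X95.649 Y80.021
G0 X179.951 Y119.992
M3 S107
G01 X18.419 Y155.331 F3838
G01 X186.589 Y150.425
G01 X12.231 Y131.531
G01 X106.442 Y122.806
G01 X145.764 Y96.509
G0 X24.946 Y115.565
M3 S107
G01 X216.661 Y32.367 F3838
G01 X164.019 Y147.355
G0 X101.451 Y91.151
M3 S107
G01 X46.833 Y46.441 F3838
G01 X35.421 Y116.097
G01 X101.451 Y91.151
G0 X132.163 Y20.796
M3 S107
G01 X142.759 Y42.180 F3838
G01 X164.143 Y31.584
G01 X153.547 Y10.200
G01 X132.163 Y20.796
M5

viewBox `0 0 222.663 168.971` with mm width/height → 1 unit = 1 mm. Flip: y_m = 168.971 − y_svg.

**Shape 1** — `<polygon>` rectangle, stroke `#ff00ff` → engrave (S107, F3838). Machine vertices: (95.649,80.021) → (170.030,80.021) → (170.030,7.784) → (95.649,7.784) → (95.649,80.021). Closed: final G1 returns to the first vertex.

**Shape 2** — `<path>` open polyline, stroke `#ff00ff` → engrave (S107, F3838). Machine vertices: (179.951,119.992) → (18.419,155.331) → (186.589,150.425) → (12.231,131.531) → (106.442,122.806) → (145.764,96.509). Open path.

**Shape 3** — `<polyline>` open polyline, stroke `#ff00ff` → engrave (S107, F3838). Machine vertices: (24.946,115.565) → (216.661,32.367) → (164.019,147.355). Open path.

**Shape 4** — `<polygon>` regular polygon, stroke `#ff00ff` → engrave (S107, F3838). Machine vertices: (101.451,91.151) → (46.833,46.441) → (35.421,116.097) → (101.451,91.151). Closed: final G1 returns to the first vertex.

**Shape 5** — `<path>` regular polygon, stroke `#ff00ff` → engrave (S107, F3838). Machine vertices: (132.163,20.796) → (142.759,42.180) → (164.143,31.584) → (153.547,10.200) → (132.163,20.796). Closed: final G1 returns to the first vertex.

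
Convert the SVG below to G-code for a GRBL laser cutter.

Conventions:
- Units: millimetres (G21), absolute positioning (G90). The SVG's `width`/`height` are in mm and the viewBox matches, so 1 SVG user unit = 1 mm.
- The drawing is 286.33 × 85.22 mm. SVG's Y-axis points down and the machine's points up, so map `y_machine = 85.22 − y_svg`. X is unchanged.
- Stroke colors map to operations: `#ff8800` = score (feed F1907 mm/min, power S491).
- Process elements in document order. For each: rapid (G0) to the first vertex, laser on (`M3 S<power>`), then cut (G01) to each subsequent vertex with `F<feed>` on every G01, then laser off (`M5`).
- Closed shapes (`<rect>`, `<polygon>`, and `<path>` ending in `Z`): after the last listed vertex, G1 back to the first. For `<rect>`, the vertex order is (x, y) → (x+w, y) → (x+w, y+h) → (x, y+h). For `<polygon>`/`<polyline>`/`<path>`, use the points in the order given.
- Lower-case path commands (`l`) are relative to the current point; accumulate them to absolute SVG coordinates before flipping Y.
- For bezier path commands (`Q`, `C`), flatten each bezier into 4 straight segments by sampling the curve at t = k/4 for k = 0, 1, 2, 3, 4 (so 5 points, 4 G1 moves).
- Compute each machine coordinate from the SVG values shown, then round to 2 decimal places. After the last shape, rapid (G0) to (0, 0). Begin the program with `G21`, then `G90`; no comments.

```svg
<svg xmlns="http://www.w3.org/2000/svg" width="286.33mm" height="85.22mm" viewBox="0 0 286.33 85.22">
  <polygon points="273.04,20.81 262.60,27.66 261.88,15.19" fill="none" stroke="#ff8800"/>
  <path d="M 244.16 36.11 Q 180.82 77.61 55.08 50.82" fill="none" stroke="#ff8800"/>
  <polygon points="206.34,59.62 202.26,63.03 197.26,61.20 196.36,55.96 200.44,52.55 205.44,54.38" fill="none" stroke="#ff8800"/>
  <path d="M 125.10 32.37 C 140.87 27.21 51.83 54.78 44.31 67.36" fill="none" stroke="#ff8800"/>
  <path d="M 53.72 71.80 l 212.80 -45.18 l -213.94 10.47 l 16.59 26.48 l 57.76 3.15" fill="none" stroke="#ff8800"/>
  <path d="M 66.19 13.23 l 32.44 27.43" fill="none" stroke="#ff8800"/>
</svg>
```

G21
G90
G0 X273.04 Y64.41
M3 S491
G01 X262.60 Y57.56 F1907
G01 X261.88 Y70.03 F1907
G01 X273.04 Y64.41 F1907
M5
G0 X244.16 Y49.11
M3 S491
G01 X208.59 Y32.63 F1907
G01 X165.22 Y24.68 F1907
G01 X114.05 Y25.27 F1907
G01 X55.08 Y34.40 F1907
M5
G0 X206.34 Y25.60
M3 S491
G01 X202.26 Y22.19 F1907
G01 X197.26 Y24.02 F1907
G01 X196.36 Y29.26 F1907
G01 X200.44 Y32.67 F1907
G01 X205.44 Y30.84 F1907
G01 X206.34 Y25.60 F1907
M5
G0 X125.10 Y52.85
M3 S491
G01 X120.19 Y51.33 F1907
G01 X93.44 Y42.01 F1907
G01 X62.32 Y29.36 F1907
G01 X44.31 Y17.86 F1907
M5
G0 X53.72 Y13.42
M3 S491
G01 X266.52 Y58.60 F1907
G01 X52.58 Y48.13 F1907
G01 X69.17 Y21.65 F1907
G01 X126.93 Y18.50 F1907
M5
G0 X66.19 Y71.99
M3 S491
G01 X98.63 Y44.56 F1907
M5
G0 X0.00 Y0.00

Since the viewBox matches the mm dimensions, user units are millimetres directly. The only transform is the Y-flip y_m = 85.22 − y_svg.

Shape 1 is a regular polygon drawn with `<polygon>`. Its stroke #ff8800 means score at S491, F1907. After flipping Y the toolpath is (273.04,64.41) → (262.60,57.56) → (261.88,70.03) → (273.04,64.41), returning to the start.

Shape 2 is a quadratic bezier drawn with `<path>`. Its stroke #ff8800 means score at S491, F1907. After flipping Y the toolpath is (244.16,49.11) → (208.59,32.63) → (165.22,24.68) → (114.05,25.27) → (55.08,34.40).

Shape 3 is a regular polygon drawn with `<polygon>`. Its stroke #ff8800 means score at S491, F1907. After flipping Y the toolpath is (206.34,25.60) → (202.26,22.19) → (197.26,24.02) → (196.36,29.26) → (200.44,32.67) → (205.44,30.84) → (206.34,25.60), returning to the start.

Shape 4 is a cubic bezier drawn with `<path>`. Its stroke #ff8800 means score at S491, F1907. After flipping Y the toolpath is (125.10,52.85) → (120.19,51.33) → (93.44,42.01) → (62.32,29.36) → (44.31,17.86).

Shape 5 is a open polyline drawn with `<path>`. Its stroke #ff8800 means score at S491, F1907. After flipping Y the toolpath is (53.72,13.42) → (266.52,58.60) → (52.58,48.13) → (69.17,21.65) → (126.93,18.50).

Shape 6 is a line segment drawn with `<path>`. Its stroke #ff8800 means score at S491, F1907. After flipping Y the toolpath is (66.19,71.99) → (98.63,44.56).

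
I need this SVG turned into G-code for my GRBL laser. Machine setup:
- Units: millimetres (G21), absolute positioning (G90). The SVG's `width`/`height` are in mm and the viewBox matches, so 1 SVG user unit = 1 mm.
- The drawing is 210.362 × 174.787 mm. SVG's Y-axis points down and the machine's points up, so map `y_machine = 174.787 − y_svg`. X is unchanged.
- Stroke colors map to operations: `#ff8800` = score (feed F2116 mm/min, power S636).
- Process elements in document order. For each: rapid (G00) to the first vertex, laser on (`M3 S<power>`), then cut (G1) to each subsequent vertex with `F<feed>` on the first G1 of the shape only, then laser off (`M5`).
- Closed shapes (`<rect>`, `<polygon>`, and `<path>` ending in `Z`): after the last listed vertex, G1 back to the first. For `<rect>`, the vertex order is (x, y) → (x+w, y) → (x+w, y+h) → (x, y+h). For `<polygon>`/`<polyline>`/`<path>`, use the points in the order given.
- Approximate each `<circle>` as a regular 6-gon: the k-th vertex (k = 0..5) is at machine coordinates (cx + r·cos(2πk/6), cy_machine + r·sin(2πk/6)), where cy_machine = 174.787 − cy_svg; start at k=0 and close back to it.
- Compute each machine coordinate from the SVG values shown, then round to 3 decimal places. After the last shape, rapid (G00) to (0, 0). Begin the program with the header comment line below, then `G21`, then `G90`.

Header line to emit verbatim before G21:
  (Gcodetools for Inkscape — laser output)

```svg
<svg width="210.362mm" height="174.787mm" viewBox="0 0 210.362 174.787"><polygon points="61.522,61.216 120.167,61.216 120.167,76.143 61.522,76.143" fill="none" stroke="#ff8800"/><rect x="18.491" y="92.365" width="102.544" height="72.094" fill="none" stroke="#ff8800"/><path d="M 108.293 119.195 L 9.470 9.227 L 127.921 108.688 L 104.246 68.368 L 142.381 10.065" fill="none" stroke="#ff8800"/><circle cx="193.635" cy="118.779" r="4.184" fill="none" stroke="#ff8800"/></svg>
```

Since the viewBox matches the mm dimensions, user units are millimetres directly. The only transform is the Y-flip y_m = 174.787 − y_svg.

Shape 1 is a rectangle drawn with `<polygon>`. Its stroke #ff8800 means score at S636, F2116. After flipping Y the toolpath is (61.522,113.571) → (120.167,113.571) → (120.167,98.644) → (61.522,98.644) → (61.522,113.571), returning to the start.

Shape 2 is a rectangle drawn with `<rect>`. Its stroke #ff8800 means score at S636, F2116. After flipping Y the toolpath is (18.491,82.422) → (121.035,82.422) → (121.035,10.328) → (18.491,10.328) → (18.491,82.422), returning to the start.

Shape 3 is a open polyline drawn with `<path>`. Its stroke #ff8800 means score at S636, F2116. After flipping Y the toolpath is (108.293,55.592) → (9.470,165.560) → (127.921,66.099) → (104.246,106.419) → (142.381,164.722).

Shape 4 is a circle drawn with `<circle>`. Its stroke #ff8800 means score at S636, F2116. After flipping Y the toolpath is (197.819,56.008) → (195.727,59.631) → (191.543,59.631) → (189.451,56.008) → (191.543,52.385) → (195.727,52.385) → (197.819,56.008), returning to the start.

(Gcodetools for Inkscape — laser output)
G21
G90
G00 X61.522 Y113.571
M3 S636
G1 X120.167 Y113.571 F2116
G1 X120.167 Y98.644
G1 X61.522 Y98.644
G1 X61.522 Y113.571
M5
G00 X18.491 Y82.422
M3 S636
G1 X121.035 Y82.422 F2116
G1 X121.035 Y10.328
G1 X18.491 Y10.328
G1 X18.491 Y82.422
M5
G00 X108.293 Y55.592
M3 S636
G1 X9.470 Y165.560 F2116
G1 X127.921 Y66.099
G1 X104.246 Y106.419
G1 X142.381 Y164.722
M5
G00 X197.819 Y56.008
M3 S636
G1 X195.727 Y59.631 F2116
G1 X191.543 Y59.631
G1 X189.451 Y56.008
G1 X191.543 Y52.385
G1 X195.727 Y52.385
G1 X197.819 Y56.008
M5
G00 X0.000 Y0.000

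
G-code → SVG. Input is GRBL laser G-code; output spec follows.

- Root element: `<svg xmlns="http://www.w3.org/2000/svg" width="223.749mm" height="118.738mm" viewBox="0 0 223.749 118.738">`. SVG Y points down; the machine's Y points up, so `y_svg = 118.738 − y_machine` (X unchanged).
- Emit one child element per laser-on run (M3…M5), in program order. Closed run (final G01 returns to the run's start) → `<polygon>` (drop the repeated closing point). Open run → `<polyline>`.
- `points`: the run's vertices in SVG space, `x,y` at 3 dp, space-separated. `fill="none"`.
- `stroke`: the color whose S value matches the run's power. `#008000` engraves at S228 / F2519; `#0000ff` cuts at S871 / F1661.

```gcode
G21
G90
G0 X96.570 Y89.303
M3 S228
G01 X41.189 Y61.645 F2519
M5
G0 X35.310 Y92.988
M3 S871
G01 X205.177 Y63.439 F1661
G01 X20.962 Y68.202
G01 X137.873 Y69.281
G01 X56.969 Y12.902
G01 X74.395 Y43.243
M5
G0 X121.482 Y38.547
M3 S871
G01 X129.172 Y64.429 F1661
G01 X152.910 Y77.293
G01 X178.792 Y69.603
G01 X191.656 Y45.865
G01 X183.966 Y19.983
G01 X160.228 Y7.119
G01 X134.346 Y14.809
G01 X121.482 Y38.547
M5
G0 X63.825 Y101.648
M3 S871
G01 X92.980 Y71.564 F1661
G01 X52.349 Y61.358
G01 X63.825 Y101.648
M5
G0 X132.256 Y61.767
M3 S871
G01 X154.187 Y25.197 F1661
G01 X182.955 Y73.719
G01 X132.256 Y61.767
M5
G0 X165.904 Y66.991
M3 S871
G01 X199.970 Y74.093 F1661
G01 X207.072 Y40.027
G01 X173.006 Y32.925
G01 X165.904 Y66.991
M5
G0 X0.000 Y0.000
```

y_svg = 118.738 − y_m.

[1] S228→`#008000` (engrave); open run; points: 96.570,29.435 41.189,57.093

[2] S871→`#0000ff` (cut); open run; points: 35.310,25.750 205.177,55.299 20.962,50.536 137.873,49.457 56.969,105.836 74.395,75.495

[3] S871→`#0000ff` (cut); closed run; points: 121.482,80.191 129.172,54.309 152.910,41.445 178.792,49.135 191.656,72.873 183.966,98.755 160.228,111.619 134.346,103.929

[4] S871→`#0000ff` (cut); closed run; points: 63.825,17.090 92.980,47.174 52.349,57.380

[5] S871→`#0000ff` (cut); closed run; points: 132.256,56.971 154.187,93.541 182.955,45.019

[6] S871→`#0000ff` (cut); closed run; points: 165.904,51.747 199.970,44.645 207.072,78.711 173.006,85.813

<svg xmlns="http://www.w3.org/2000/svg" width="223.749mm" height="118.738mm" viewBox="0 0 223.749 118.738">
  <polyline points="96.570,29.435 41.189,57.093" fill="none" stroke="#008000"/>
  <polyline points="35.310,25.750 205.177,55.299 20.962,50.536 137.873,49.457 56.969,105.836 74.395,75.495" fill="none" stroke="#0000ff"/>
  <polygon points="121.482,80.191 129.172,54.309 152.910,41.445 178.792,49.135 191.656,72.873 183.966,98.755 160.228,111.619 134.346,103.929" fill="none" stroke="#0000ff"/>
  <polygon points="63.825,17.090 92.980,47.174 52.349,57.380" fill="none" stroke="#0000ff"/>
  <polygon points="132.256,56.971 154.187,93.541 182.955,45.019" fill="none" stroke="#0000ff"/>
  <polygon points="165.904,51.747 199.970,44.645 207.072,78.711 173.006,85.813" fill="none" stroke="#0000ff"/>
</svg>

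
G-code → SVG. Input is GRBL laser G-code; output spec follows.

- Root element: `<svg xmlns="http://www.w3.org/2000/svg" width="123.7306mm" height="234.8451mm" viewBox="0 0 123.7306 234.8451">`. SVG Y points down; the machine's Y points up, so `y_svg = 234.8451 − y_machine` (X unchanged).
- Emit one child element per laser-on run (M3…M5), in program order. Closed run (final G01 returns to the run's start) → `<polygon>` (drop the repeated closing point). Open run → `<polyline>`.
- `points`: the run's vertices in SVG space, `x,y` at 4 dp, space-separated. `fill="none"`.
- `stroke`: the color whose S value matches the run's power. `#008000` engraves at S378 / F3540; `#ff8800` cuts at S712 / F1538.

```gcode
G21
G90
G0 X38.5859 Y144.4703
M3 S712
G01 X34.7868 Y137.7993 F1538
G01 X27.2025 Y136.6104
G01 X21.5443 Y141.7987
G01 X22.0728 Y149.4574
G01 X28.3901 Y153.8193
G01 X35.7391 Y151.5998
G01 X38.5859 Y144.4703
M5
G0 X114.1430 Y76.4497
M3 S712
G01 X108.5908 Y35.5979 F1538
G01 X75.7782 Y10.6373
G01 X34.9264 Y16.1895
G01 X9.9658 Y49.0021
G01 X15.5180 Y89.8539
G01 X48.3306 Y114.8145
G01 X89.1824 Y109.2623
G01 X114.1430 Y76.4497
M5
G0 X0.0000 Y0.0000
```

<svg xmlns="http://www.w3.org/2000/svg" width="123.7306mm" height="234.8451mm" viewBox="0 0 123.7306 234.8451">
  <polygon points="38.5859,90.3748 34.7868,97.0458 27.2025,98.2347 21.5443,93.0464 22.0728,85.3877 28.3901,81.0258 35.7391,83.2453" fill="none" stroke="#ff8800"/>
  <polygon points="114.1430,158.3954 108.5908,199.2472 75.7782,224.2078 34.9264,218.6556 9.9658,185.8430 15.5180,144.9912 48.3306,120.0306 89.1824,125.5828" fill="none" stroke="#ff8800"/>
</svg>

Machine Y-up, SVG Y-down with viewBox height 234.8451, so y_svg = 234.8451 − y_machine; X carries over. Every run uses S712, so all elements get stroke `#ff8800` (cut).

Run 1: The run returns to its start, so emit a `<polygon>` with points (Y-flipped): 38.5859,90.3748 34.7868,97.0458 27.2025,98.2347 21.5443,93.0464 22.0728,85.3877 28.3901,81.0258 35.7391,83.2453.

Run 2: The run returns to its start, so emit a `<polygon>` with points (Y-flipped): 114.1430,158.3954 108.5908,199.2472 75.7782,224.2078 34.9264,218.6556 9.9658,185.8430 15.5180,144.9912 48.3306,120.0306 89.1824,125.5828.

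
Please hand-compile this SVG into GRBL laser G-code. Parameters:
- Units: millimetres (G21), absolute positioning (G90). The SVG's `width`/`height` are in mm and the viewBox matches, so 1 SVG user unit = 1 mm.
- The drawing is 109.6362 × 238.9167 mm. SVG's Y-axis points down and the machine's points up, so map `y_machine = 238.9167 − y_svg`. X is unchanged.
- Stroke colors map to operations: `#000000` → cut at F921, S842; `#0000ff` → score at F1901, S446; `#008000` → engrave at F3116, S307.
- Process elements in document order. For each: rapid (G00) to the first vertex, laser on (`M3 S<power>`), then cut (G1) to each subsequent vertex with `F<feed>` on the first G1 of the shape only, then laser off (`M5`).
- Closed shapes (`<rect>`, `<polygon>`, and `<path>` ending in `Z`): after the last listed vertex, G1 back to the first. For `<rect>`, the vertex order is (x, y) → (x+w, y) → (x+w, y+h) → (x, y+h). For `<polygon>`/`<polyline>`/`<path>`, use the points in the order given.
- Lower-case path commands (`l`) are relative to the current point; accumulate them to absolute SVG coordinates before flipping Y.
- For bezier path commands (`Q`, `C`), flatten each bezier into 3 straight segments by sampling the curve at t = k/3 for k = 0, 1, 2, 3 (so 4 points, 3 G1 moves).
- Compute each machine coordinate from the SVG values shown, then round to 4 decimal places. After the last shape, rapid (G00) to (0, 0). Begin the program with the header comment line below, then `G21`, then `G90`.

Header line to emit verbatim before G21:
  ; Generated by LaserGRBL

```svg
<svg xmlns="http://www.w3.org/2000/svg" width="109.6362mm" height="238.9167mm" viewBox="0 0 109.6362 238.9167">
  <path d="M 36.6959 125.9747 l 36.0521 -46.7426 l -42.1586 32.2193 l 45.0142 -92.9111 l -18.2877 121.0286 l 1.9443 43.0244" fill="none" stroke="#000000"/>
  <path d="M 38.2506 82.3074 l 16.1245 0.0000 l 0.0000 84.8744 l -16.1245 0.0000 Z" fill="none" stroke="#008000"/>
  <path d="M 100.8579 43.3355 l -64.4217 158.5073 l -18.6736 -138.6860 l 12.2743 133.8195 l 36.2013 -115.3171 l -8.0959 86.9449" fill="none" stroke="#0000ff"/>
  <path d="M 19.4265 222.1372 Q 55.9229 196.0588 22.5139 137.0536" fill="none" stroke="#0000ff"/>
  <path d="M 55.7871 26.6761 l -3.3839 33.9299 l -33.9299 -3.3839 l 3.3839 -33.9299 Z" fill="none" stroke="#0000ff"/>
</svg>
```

Since the viewBox matches the mm dimensions, user units are millimetres directly. The only transform is the Y-flip y_m = 238.9167 − y_svg.

Shape 1 is a open polyline drawn with `<path>`. Its stroke #000000 means cut at S842, F921. After flipping Y the toolpath is (36.6959,112.9420) → (72.7480,159.6846) → (30.5894,127.4653) → (75.6036,220.3764) → (57.3159,99.3478) → (59.2602,56.3234).

Shape 2 is a rectangle drawn with `<path>`. Its stroke #008000 means engrave at S307, F3116. After flipping Y the toolpath is (38.2506,156.6093) → (54.3751,156.6093) → (54.3751,71.7349) → (38.2506,71.7349) → (38.2506,156.6093), returning to the start.

Shape 3 is a open polyline drawn with `<path>`. Its stroke #0000ff means score at S446, F1901. After flipping Y the toolpath is (100.8579,195.5812) → (36.4362,37.0739) → (17.7626,175.7599) → (30.0369,41.9404) → (66.2382,157.2575) → (58.1423,70.3126).

Shape 4 is a quadratic bezier drawn with `<path>`. Its stroke #0000ff means score at S446, F1901. After flipping Y the toolpath is (19.4265,16.7795) → (35.9902,37.8236) → (37.0193,66.1848) → (22.5139,101.8631).

Shape 5 is a regular polygon drawn with `<path>`. Its stroke #0000ff means score at S446, F1901. After flipping Y the toolpath is (55.7871,212.2406) → (52.4032,178.3107) → (18.4733,181.6946) → (21.8572,215.6245) → (55.7871,212.2406), returning to the start.

; Generated by LaserGRBL
G21
G90
G00 X36.6959 Y112.9420
M3 S842
G1 X72.7480 Y159.6846 F921
G1 X30.5894 Y127.4653
G1 X75.6036 Y220.3764
G1 X57.3159 Y99.3478
G1 X59.2602 Y56.3234
M5
G00 X38.2506 Y156.6093
M3 S307
G1 X54.3751 Y156.6093 F3116
G1 X54.3751 Y71.7349
G1 X38.2506 Y71.7349
G1 X38.2506 Y156.6093
M5
G00 X100.8579 Y195.5812
M3 S446
G1 X36.4362 Y37.0739 F1901
G1 X17.7626 Y175.7599
G1 X30.0369 Y41.9404
G1 X66.2382 Y157.2575
G1 X58.1423 Y70.3126
M5
G00 X19.4265 Y16.7795
M3 S446
G1 X35.9902 Y37.8236 F1901
G1 X37.0193 Y66.1848
G1 X22.5139 Y101.8631
M5
G00 X55.7871 Y212.2406
M3 S446
G1 X52.4032 Y178.3107 F1901
G1 X18.4733 Y181.6946
G1 X21.8572 Y215.6245
G1 X55.7871 Y212.2406
M5
G00 X0.0000 Y0.0000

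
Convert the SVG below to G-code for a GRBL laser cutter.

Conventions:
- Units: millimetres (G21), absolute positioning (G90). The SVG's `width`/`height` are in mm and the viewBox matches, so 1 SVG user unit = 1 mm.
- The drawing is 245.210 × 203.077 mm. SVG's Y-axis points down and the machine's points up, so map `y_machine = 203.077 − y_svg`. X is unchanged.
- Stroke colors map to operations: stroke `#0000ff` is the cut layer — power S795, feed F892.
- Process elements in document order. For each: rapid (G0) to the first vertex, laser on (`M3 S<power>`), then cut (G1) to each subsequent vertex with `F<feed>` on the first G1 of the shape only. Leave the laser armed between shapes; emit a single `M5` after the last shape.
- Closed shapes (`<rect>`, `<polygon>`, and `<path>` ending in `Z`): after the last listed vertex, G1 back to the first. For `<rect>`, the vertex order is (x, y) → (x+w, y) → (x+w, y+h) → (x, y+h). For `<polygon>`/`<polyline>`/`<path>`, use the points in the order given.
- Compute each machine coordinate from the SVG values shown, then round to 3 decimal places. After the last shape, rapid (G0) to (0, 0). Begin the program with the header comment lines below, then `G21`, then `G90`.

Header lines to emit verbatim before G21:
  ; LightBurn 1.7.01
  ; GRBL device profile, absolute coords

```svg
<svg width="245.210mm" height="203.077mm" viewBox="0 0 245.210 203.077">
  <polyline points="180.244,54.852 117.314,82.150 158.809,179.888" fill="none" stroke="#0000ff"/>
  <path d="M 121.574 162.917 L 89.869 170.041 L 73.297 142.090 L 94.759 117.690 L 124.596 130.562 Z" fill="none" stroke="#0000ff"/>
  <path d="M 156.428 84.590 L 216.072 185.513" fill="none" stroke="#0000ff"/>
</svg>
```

1 u = 1 mm; y_m = 203.077 − y.

[1] `<polyline>` open polyline, #0000ff→cut S795 F892: (180.244,148.225) → (117.314,120.927) → (158.809,23.189)

[2] `<path>` regular polygon, #0000ff→cut S795 F892: (121.574,40.160) → (89.869,33.036) → (73.297,60.987) → (94.759,85.387) → (124.596,72.515) → (121.574,40.160) (closed)

[3] `<path>` line segment, #0000ff→cut S795 F892: (156.428,118.487) → (216.072,17.564)

; LightBurn 1.7.01
; GRBL device profile, absolute coords
G21
G90
G0 X180.244 Y148.225
M3 S795
G1 X117.314 Y120.927 F892
G1 X158.809 Y23.189
G0 X121.574 Y40.160
M3 S795
G1 X89.869 Y33.036 F892
G1 X73.297 Y60.987
G1 X94.759 Y85.387
G1 X124.596 Y72.515
G1 X121.574 Y40.160
G0 X156.428 Y118.487
M3 S795
G1 X216.072 Y17.564 F892
M5
G0 X0.000 Y0.000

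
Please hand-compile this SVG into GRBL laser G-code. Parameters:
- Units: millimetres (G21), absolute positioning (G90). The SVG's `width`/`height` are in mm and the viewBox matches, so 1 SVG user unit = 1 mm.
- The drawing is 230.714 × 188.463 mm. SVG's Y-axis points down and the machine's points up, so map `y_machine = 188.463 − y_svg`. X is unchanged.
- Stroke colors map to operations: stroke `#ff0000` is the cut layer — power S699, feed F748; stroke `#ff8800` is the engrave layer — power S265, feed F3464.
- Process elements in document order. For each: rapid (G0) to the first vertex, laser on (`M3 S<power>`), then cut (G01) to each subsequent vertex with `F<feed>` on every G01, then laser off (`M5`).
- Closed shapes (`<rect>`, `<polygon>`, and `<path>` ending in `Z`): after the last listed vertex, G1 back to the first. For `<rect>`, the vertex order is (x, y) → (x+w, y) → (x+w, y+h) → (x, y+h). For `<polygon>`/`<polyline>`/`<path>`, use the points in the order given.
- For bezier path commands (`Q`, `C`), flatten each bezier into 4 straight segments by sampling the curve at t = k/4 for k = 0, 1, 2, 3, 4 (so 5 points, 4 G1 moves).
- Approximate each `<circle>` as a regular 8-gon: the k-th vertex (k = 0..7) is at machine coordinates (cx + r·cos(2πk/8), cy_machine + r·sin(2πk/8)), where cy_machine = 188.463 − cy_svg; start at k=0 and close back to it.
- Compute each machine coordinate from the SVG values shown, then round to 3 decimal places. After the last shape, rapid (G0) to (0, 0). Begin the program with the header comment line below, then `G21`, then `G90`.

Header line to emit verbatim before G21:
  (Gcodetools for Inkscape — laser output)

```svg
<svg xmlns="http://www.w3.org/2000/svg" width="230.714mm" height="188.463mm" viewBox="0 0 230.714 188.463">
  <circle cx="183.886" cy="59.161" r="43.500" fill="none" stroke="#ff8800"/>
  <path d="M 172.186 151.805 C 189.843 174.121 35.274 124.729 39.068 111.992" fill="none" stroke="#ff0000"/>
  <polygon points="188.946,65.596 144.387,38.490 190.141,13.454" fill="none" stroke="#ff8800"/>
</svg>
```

(Gcodetools for Inkscape — laser output)
G21
G90
G0 X227.386 Y129.302
M3 S265
G01 X214.645 Y160.061 F3464
G01 X183.886 Y172.802 F3464
G01 X153.127 Y160.061 F3464
G01 X140.386 Y129.302 F3464
G01 X153.127 Y98.543 F3464
G01 X183.886 Y85.802 F3464
G01 X214.645 Y98.543 F3464
G01 X227.386 Y129.302 F3464
M5
G0 X172.186 Y36.658
M3 S699
G01 X158.302 Y31.673 F748
G01 X110.826 Y43.420 F748
G01 X60.750 Y61.739 F748
G01 X39.068 Y76.471 F748
M5
G0 X188.946 Y122.867
M3 S265
G01 X144.387 Y149.973 F3464
G01 X190.141 Y175.009 F3464
G01 X188.946 Y122.867 F3464
M5
G0 X0.000 Y0.000

Since the viewBox matches the mm dimensions, user units are millimetres directly. The only transform is the Y-flip y_m = 188.463 − y_svg.

Shape 1 is a circle drawn with `<circle>`. Its stroke #ff8800 means engrave at S265, F3464. After flipping Y the toolpath is (227.386,129.302) → (214.645,160.061) → (183.886,172.802) → (153.127,160.061) → (140.386,129.302) → (153.127,98.543) → (183.886,85.802) → (214.645,98.543) → (227.386,129.302), returning to the start.

Shape 2 is a cubic bezier drawn with `<path>`. Its stroke #ff0000 means cut at S699, F748. After flipping Y the toolpath is (172.186,36.658) → (158.302,31.673) → (110.826,43.420) → (60.750,61.739) → (39.068,76.471).

Shape 3 is a regular polygon drawn with `<polygon>`. Its stroke #ff8800 means engrave at S265, F3464. After flipping Y the toolpath is (188.946,122.867) → (144.387,149.973) → (190.141,175.009) → (188.946,122.867), returning to the start.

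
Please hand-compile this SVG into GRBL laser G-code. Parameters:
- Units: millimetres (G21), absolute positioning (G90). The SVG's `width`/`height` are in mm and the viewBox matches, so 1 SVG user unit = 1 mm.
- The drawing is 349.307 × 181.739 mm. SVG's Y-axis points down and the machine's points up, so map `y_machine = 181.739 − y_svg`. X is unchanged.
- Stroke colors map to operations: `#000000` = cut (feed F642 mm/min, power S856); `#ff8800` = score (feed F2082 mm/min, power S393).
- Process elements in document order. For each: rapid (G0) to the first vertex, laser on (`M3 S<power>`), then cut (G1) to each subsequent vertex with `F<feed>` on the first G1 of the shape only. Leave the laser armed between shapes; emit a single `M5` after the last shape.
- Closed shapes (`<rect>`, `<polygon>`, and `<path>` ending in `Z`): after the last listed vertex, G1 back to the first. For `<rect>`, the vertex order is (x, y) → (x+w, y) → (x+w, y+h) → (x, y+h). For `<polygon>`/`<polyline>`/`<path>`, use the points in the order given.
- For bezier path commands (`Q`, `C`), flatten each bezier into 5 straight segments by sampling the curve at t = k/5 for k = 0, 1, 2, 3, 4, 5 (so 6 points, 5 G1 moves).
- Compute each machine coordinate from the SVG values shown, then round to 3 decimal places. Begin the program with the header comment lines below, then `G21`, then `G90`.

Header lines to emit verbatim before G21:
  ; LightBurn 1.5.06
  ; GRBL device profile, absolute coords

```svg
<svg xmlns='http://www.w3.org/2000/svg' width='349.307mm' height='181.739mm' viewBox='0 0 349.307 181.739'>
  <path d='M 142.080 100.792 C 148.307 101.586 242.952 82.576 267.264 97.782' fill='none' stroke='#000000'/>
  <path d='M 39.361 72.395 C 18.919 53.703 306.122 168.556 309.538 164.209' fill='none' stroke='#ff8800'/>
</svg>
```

; LightBurn 1.5.06
; GRBL device profile, absolute coords
G21
G90
G0 X142.080 Y80.947
M3 S856
G1 X155.156 Y82.415 F642
G1 X181.833 Y86.043
G1 X214.490 Y89.238
G1 X245.507 Y89.407
G1 X267.264 Y83.957
G0 X39.361 Y109.344
M3 S393
G1 X59.282 Y106.556 F2082
G1 X124.649 Y83.848
G1 X207.073 Y53.354
G1 X278.165 Y27.204
G1 X309.538 Y17.530
M5

viewBox `0 0 349.307 181.739` with mm width/height → 1 unit = 1 mm. Flip: y_m = 181.739 − y_svg.

**Shape 1** — `<path>` cubic bezier, stroke `#000000` → cut (S856, F642). Control points (SVG): P0=(142.080,100.792), P1=(148.307,101.586), P2=(242.952,82.576), P3=(267.264,97.782); sampled at t=k/5. Machine vertices: (142.080,80.947) → (155.156,82.415) → (181.833,86.043) → (214.490,89.238) → (245.507,89.407) → (267.264,83.957). Open path.

**Shape 2** — `<path>` cubic bezier, stroke `#ff8800` → score (S393, F2082). Control points (SVG): P0=(39.361,72.395), P1=(18.919,53.703), P2=(306.122,168.556), P3=(309.538,164.209); sampled at t=k/5. Machine vertices: (39.361,109.344) → (59.282,106.556) → (124.649,83.848) → (207.073,53.354) → (278.165,27.204) → (309.538,17.530). Open path.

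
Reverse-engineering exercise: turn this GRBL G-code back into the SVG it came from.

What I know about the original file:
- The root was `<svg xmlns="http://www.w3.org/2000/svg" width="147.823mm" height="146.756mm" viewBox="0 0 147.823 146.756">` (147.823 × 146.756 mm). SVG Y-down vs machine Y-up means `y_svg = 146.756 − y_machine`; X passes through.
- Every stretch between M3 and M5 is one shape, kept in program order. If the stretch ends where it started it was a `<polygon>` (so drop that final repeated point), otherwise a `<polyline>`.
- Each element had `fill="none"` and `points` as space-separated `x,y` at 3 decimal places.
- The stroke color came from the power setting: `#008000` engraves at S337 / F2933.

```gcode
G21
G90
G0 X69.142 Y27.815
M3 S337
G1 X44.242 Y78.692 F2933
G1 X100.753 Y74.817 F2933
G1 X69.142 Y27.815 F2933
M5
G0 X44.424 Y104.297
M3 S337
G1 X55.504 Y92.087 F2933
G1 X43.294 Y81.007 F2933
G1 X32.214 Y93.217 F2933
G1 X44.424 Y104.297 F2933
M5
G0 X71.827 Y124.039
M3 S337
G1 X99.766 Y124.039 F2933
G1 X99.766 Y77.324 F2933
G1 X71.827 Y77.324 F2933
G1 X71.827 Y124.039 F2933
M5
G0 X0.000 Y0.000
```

<svg xmlns="http://www.w3.org/2000/svg" width="147.823mm" height="146.756mm" viewBox="0 0 147.823 146.756">
  <polygon points="69.142,118.941 44.242,68.064 100.753,71.939" fill="none" stroke="#008000"/>
  <polygon points="44.424,42.459 55.504,54.669 43.294,65.749 32.214,53.539" fill="none" stroke="#008000"/>
  <polygon points="71.827,22.717 99.766,22.717 99.766,69.432 71.827,69.432" fill="none" stroke="#008000"/>
</svg>

Machine Y-up, SVG Y-down with viewBox height 146.756, so y_svg = 146.756 − y_machine; X carries over. Every run uses S337, so all elements get stroke `#008000` (engrave).

Run 1: The run returns to its start, so emit a `<polygon>` with points (Y-flipped): 69.142,118.941 44.242,68.064 100.753,71.939.

Run 2: The run returns to its start, so emit a `<polygon>` with points (Y-flipped): 44.424,42.459 55.504,54.669 43.294,65.749 32.214,53.539.

Run 3: The run returns to its start, so emit a `<polygon>` with points (Y-flipped): 71.827,22.717 99.766,22.717 99.766,69.432 71.827,69.432.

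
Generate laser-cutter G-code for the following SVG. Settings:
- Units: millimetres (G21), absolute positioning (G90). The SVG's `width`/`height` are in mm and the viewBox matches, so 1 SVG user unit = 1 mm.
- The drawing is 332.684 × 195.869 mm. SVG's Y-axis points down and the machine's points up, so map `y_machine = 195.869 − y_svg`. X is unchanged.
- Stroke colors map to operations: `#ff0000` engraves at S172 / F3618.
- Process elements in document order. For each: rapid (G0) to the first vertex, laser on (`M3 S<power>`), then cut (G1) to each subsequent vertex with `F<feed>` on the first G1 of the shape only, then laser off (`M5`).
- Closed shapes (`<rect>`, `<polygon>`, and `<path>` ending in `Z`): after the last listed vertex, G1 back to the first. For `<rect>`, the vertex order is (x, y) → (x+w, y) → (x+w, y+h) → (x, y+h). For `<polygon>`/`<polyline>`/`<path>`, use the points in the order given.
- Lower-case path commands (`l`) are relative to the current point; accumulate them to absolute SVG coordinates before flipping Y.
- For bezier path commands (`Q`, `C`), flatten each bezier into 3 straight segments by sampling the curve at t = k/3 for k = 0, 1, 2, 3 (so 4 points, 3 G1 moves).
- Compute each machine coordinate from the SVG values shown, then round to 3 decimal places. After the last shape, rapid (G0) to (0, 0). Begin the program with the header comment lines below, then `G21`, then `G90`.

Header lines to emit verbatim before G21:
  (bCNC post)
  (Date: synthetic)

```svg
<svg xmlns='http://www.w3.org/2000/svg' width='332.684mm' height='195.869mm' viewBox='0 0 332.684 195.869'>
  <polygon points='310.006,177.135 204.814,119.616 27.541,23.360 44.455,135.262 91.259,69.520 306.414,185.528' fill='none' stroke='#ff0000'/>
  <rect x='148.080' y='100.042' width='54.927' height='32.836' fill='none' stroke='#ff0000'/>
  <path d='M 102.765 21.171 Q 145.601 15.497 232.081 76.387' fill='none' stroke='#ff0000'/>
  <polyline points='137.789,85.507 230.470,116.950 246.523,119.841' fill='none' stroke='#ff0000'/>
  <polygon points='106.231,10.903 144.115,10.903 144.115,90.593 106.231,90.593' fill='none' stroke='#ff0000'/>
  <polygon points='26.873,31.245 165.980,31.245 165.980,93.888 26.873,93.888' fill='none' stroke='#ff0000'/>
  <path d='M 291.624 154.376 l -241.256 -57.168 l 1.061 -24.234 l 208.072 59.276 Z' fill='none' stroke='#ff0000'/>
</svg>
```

Since the viewBox matches the mm dimensions, user units are millimetres directly. The only transform is the Y-flip y_m = 195.869 − y_svg.

Shape 1 is a closed polygon drawn with `<polygon>`. Its stroke #ff0000 means engrave at S172, F3618. After flipping Y the toolpath is (310.006,18.734) → (204.814,76.253) → (27.541,172.509) → (44.455,60.607) → (91.259,126.349) → (306.414,10.341) → (310.006,18.734), returning to the start.

Shape 2 is a rectangle drawn with `<rect>`. Its stroke #ff0000 means engrave at S172, F3618. After flipping Y the toolpath is (148.080,95.827) → (203.007,95.827) → (203.007,62.991) → (148.080,62.991) → (148.080,95.827), returning to the start.

Shape 3 is a quadratic bezier drawn with `<path>`. Its stroke #ff0000 means engrave at S172, F3618. After flipping Y the toolpath is (102.765,174.698) → (136.172,171.085) → (179.277,152.679) → (232.081,119.482).

Shape 4 is a open polyline drawn with `<polyline>`. Its stroke #ff0000 means engrave at S172, F3618. After flipping Y the toolpath is (137.789,110.362) → (230.470,78.919) → (246.523,76.028).

Shape 5 is a rectangle drawn with `<polygon>`. Its stroke #ff0000 means engrave at S172, F3618. After flipping Y the toolpath is (106.231,184.966) → (144.115,184.966) → (144.115,105.276) → (106.231,105.276) → (106.231,184.966), returning to the start.

Shape 6 is a rectangle drawn with `<polygon>`. Its stroke #ff0000 means engrave at S172, F3618. After flipping Y the toolpath is (26.873,164.624) → (165.980,164.624) → (165.980,101.981) → (26.873,101.981) → (26.873,164.624), returning to the start.

Shape 7 is a closed polygon drawn with `<path>`. Its stroke #ff0000 means engrave at S172, F3618. After flipping Y the toolpath is (291.624,41.493) → (50.368,98.661) → (51.429,122.895) → (259.501,63.619) → (291.624,41.493), returning to the start.

(bCNC post)
(Date: synthetic)
G21
G90
G0 X310.006 Y18.734
M3 S172
G1 X204.814 Y76.253 F3618
G1 X27.541 Y172.509
G1 X44.455 Y60.607
G1 X91.259 Y126.349
G1 X306.414 Y10.341
G1 X310.006 Y18.734
M5
G0 X148.080 Y95.827
M3 S172
G1 X203.007 Y95.827 F3618
G1 X203.007 Y62.991
G1 X148.080 Y62.991
G1 X148.080 Y95.827
M5
G0 X102.765 Y174.698
M3 S172
G1 X136.172 Y171.085 F3618
G1 X179.277 Y152.679
G1 X232.081 Y119.482
M5
G0 X137.789 Y110.362
M3 S172
G1 X230.470 Y78.919 F3618
G1 X246.523 Y76.028
M5
G0 X106.231 Y184.966
M3 S172
G1 X144.115 Y184.966 F3618
G1 X144.115 Y105.276
G1 X106.231 Y105.276
G1 X106.231 Y184.966
M5
G0 X26.873 Y164.624
M3 S172
G1 X165.980 Y164.624 F3618
G1 X165.980 Y101.981
G1 X26.873 Y101.981
G1 X26.873 Y164.624
M5
G0 X291.624 Y41.493
M3 S172
G1 X50.368 Y98.661 F3618
G1 X51.429 Y122.895
G1 X259.501 Y63.619
G1 X291.624 Y41.493
M5
G0 X0.000 Y0.000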